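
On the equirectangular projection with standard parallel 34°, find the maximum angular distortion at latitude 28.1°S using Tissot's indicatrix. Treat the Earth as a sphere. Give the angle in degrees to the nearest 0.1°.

3.6°

In the equirectangular projection with standard parallel φ₀ = 34° (x = Rλ cos φ₀, y = Rφ), meridians are true-scale (h = 1) and the parallel scale is k = cos φ₀ / cos φ.
At 28.1°: h = 1.000, k = 0.9398; principal scales a = 1.000, b = 0.9398.
sin(ω/2) = (a − b)/(a + b) = 0.06018/1.940 = 0.03103, so ω = 2 arcsin(0.03103) ≈ 3.6°.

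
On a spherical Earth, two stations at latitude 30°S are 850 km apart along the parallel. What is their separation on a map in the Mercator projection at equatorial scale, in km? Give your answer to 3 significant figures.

Mercator is conformal, so the point scale is isotropic: h = k = sec φ = 1/cos φ.
Along the parallel, k = sec 30° = 1/0.8660 = 1.155.
Map distance = 850 × 1.155 ≈ 981 km.

981 km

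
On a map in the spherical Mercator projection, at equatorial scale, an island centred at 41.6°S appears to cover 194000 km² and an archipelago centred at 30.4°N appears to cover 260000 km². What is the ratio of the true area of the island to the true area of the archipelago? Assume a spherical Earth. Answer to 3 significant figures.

0.561

Since Mercator area scale is 1/cos²φ, the true area equals the apparent area multiplied by cos²φ.
True area of island: 194000 × cos²(41.6°) = 194000 × 0.5592 = 108500 km².
True area of archipelago: 260000 × cos²(30.4°) = 260000 × 0.7439 = 193400 km².
Ratio = 108500 / 193400 ≈ 0.561.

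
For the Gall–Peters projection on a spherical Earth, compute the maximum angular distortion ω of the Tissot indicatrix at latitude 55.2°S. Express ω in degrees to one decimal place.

24.4°

Gall–Peters is a cylindrical equal-area projection with standard parallels at ±45°. For cylindrical equal-area with standard parallel φ₀, h = cos φ / cos φ₀ and k = cos φ₀ / cos φ, so h·k = 1.
At 55.2°: h = 0.8071, k = 1.239; principal scales a = 1.239, b = 0.8071.
sin(ω/2) = (a − b)/(a + b) = 0.4319/2.046 = 0.2111, so ω = 2 arcsin(0.2111) ≈ 24.4°.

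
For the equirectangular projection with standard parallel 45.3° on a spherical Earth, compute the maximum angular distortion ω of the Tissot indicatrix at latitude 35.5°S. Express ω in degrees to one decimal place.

The equidistant cylindrical projection with φ₀ = 45.3° has h = 1 (meridians true) and k = cos φ₀ / cos φ along parallels.
At 35.5°: h = 1.000, k = 0.8640; principal scales a = 1.000, b = 0.8640.
sin(ω/2) = (a − b)/(a + b) = 0.1360/1.864 = 0.07296, so ω = 2 arcsin(0.07296) ≈ 8.4°.

8.4°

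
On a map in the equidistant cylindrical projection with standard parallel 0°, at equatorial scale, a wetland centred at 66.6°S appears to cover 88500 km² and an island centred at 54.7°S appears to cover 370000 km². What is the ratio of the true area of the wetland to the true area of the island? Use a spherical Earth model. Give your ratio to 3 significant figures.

0.164

Plate carrée has h = 1 and k = sec φ, giving areal scale sec φ; true area = (apparent area) · cos φ.
True area of wetland: 88500 × cos(66.6°) = 88500 × 0.3971 = 35150 km².
True area of island: 370000 × cos(54.7°) = 370000 × 0.5779 = 213800 km².
Ratio = 35150 / 213800 ≈ 0.164.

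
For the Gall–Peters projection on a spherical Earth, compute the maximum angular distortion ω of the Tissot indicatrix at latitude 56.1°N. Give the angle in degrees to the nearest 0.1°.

26.9°

The Gall–Peters projection is cylindrical equal-area with φ₀ = 45°. For cylindrical equal-area with standard parallel φ₀, h = cos φ / cos φ₀ and k = cos φ₀ / cos φ, so h·k = 1.
At 56.1°: h = 0.7888, k = 1.268; principal scales a = 1.268, b = 0.7888.
sin(ω/2) = (a − b)/(a + b) = 0.4790/2.057 = 0.2329, so ω = 2 arcsin(0.2329) ≈ 26.9°.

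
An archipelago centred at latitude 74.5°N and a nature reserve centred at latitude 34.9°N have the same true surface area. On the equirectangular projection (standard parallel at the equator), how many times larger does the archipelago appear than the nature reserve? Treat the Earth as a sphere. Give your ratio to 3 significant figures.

3.07

Plate carrée maps x = Rλ, y = Rφ. The meridian scale is h = 1 and the parallel scale is k = 1/cos φ = sec φ.
Areal scale at 74.5°: h·k = 1.000 × 3.742 = 3.742.
Areal scale at 34.9°: h·k = 1.000 × 1.219 = 1.219.
Ratio = 3.742/1.219 ≈ 3.07.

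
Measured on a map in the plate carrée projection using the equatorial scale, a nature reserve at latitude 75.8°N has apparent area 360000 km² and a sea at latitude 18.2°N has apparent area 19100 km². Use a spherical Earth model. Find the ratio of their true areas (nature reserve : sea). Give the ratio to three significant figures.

4.87

On the plate carrée, areal scale = h·k = 1 × sec φ, so true area = apparent × cos φ.
True area of nature reserve: 360000 × cos(75.8°) = 360000 × 0.2453 = 88310 km².
True area of sea: 19100 × cos(18.2°) = 19100 × 0.9500 = 18140 km².
Ratio = 88310 / 18140 ≈ 4.87.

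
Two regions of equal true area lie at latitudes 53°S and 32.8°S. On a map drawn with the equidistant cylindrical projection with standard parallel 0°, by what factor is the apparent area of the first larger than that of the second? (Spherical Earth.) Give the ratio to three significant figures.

In the plate carrée (x = Rλ, y = Rφ), meridians are true-scale (h = 1) and parallels are stretched by k = sec φ.
Areal scale at 53°: h·k = 1.000 × 1.662 = 1.662.
Areal scale at 32.8°: h·k = 1.000 × 1.190 = 1.190.
Ratio = 1.662/1.190 ≈ 1.40.

1.40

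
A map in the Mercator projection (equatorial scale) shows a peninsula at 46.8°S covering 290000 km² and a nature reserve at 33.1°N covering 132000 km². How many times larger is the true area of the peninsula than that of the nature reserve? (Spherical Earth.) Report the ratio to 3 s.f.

Mercator's areal exaggeration is sec²φ; hence true area = (apparent area) · cos²φ.
True area of peninsula: 290000 × cos²(46.8°) = 290000 × 0.4686 = 135900 km².
True area of nature reserve: 132000 × cos²(33.1°) = 132000 × 0.7018 = 92630 km².
Ratio = 135900 / 92630 ≈ 1.47.

1.47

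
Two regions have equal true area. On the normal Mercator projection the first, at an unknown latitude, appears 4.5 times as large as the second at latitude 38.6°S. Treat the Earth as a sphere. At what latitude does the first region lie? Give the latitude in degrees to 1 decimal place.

68.4°

Mercator areal scale is sec²φ, so apparent-area ratio = sec²φ₁ / sec²φ₂ = cos²φ₂ / cos²φ₁.
cos²φ₂ / cos²φ₁ = 4.5  ⇒  cos φ₁ = cos 38.6° / √4.5 = 0.7815/2.121 = 0.3684.
φ₁ = arccos(0.3684) ≈ 68.4°.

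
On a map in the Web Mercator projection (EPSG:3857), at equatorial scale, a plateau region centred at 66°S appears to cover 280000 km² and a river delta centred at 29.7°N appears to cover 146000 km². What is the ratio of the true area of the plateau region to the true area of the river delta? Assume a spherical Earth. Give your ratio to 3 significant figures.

Since Mercator area scale is 1/cos²φ, the true area equals the apparent area multiplied by cos²φ.
True area of plateau region: 280000 × cos²(66°) = 280000 × 0.1654 = 46320 km².
True area of river delta: 146000 × cos²(29.7°) = 146000 × 0.7545 = 110200 km².
Ratio = 46320 / 110200 ≈ 0.420.

0.420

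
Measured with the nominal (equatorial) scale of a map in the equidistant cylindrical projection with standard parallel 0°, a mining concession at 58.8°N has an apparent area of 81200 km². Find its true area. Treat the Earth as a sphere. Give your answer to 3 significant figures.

42100 km²

In the plate carrée (x = Rλ, y = Rφ), meridians are true-scale (h = 1) and parallels are stretched by k = sec φ.
Areal scale = h·k = 1 × sec φ; at 58.8°, h = 1.000, k = 1.930, so h·k = 1.930.
True area = apparent / (areal scale) = 81200 / 1.930 ≈ 42100 km².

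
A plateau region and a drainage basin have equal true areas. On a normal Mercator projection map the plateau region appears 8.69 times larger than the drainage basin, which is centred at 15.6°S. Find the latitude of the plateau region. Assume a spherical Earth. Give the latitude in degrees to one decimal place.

Mercator areal scale is sec²φ, so apparent-area ratio = sec²φ₁ / sec²φ₂ = cos²φ₂ / cos²φ₁.
cos²φ₂ / cos²φ₁ = 8.69  ⇒  cos φ₁ = cos 15.6° / √8.69 = 0.9632/2.948 = 0.3267.
φ₁ = arccos(0.3267) ≈ 70.9°.

70.9°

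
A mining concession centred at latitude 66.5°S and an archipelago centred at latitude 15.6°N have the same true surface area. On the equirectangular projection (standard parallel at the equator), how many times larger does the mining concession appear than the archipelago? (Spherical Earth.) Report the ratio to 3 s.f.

2.42

For the equirectangular projection with φ₀ = 0 (plate carrée), h = 1 along meridians and k = sec φ along parallels.
Areal scale at 66.5°: h·k = 1.000 × 2.508 = 2.508.
Areal scale at 15.6°: h·k = 1.000 × 1.038 = 1.038.
Ratio = 2.508/1.038 ≈ 2.42.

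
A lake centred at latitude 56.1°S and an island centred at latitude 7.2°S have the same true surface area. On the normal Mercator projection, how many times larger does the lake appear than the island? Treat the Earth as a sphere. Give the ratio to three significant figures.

3.16

Mercator areal scale is sec²φ.
At 56.1°: sec²(56.1°) = 1/0.5577² = 3.215.
At 7.2°: sec²(7.2°) = 1/0.9921² = 1.016.
Ratio = 3.215/1.016 = cos²(7.2°)/cos²(56.1°) ≈ 3.16.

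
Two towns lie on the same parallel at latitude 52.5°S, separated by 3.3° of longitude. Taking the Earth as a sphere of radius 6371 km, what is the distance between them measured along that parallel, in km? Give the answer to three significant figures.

223 km

Arc length along a parallel = R cos φ · Δλ (with Δλ in radians).
= 6371 × cos 52.5° × (3.3° × π/180) = 6371 × 0.6088 × 0.05760 ≈ 223 km.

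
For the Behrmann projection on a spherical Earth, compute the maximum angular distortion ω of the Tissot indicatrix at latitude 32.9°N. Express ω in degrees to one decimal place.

3.5°

Behrmann is a cylindrical equal-area projection with standard parallels at ±30°. A cylindrical equal-area projection with standard parallel φ₀ has meridian scale h = cos φ / cos φ₀ and parallel scale k = cos φ₀ / cos φ (so areas are preserved, h·k = 1).
At 32.9°: h = 0.9695, k = 1.031; principal scales a = 1.031, b = 0.9695.
sin(ω/2) = (a − b)/(a + b) = 0.06194/2.001 = 0.03096, so ω = 2 arcsin(0.03096) ≈ 3.5°.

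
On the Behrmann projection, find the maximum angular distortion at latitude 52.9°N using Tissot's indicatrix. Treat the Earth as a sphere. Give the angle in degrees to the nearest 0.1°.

Behrmann is a cylindrical equal-area projection with standard parallels at ±30°. For cylindrical equal-area with standard parallel φ₀, h = cos φ / cos φ₀ and k = cos φ₀ / cos φ, so h·k = 1.
At 52.9°: h = 0.6965, k = 1.436; principal scales a = 1.436, b = 0.6965.
sin(ω/2) = (a − b)/(a + b) = 0.7392/2.132 = 0.3467, so ω = 2 arcsin(0.3467) ≈ 40.6°.

40.6°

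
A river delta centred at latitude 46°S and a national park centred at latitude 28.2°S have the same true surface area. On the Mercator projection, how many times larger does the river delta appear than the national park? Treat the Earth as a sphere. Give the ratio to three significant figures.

On Mercator, area is exaggerated by sec²φ = 1/cos²φ.
At 46°: sec²(46°) = 1/0.6947² = 2.072.
At 28.2°: sec²(28.2°) = 1/0.8813² = 1.288.
Ratio = 2.072/1.288 = cos²(28.2°)/cos²(46°) ≈ 1.61.

1.61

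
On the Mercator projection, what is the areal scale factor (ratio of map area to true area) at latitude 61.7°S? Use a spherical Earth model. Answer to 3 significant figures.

4.45

For Mercator, h = k = sec φ (a conformal cylindrical projection has a single point scale, 1/cos φ).
Areal scale = k² = sec²φ = 1/cos²(61.7°) = 1/0.4741² = 4.449.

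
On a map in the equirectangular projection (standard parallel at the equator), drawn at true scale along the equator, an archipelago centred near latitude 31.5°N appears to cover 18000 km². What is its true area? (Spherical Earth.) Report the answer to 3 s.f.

15300 km²

In the plate carrée (x = Rλ, y = Rφ), meridians are true-scale (h = 1) and parallels are stretched by k = sec φ.
Areal scale = h·k = 1 × sec φ; at 31.5°, h = 1.000, k = 1.173, so h·k = 1.173.
True area = apparent / (areal scale) = 18000 / 1.173 ≈ 15300 km².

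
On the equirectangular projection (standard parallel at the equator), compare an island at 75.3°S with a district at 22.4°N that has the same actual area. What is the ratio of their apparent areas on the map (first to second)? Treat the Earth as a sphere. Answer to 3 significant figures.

3.64

For the equirectangular projection with φ₀ = 0 (plate carrée), h = 1 along meridians and k = sec φ along parallels.
Areal scale at 75.3°: h·k = 1.000 × 3.941 = 3.941.
Areal scale at 22.4°: h·k = 1.000 × 1.082 = 1.082.
Ratio = 3.941/1.082 ≈ 3.64.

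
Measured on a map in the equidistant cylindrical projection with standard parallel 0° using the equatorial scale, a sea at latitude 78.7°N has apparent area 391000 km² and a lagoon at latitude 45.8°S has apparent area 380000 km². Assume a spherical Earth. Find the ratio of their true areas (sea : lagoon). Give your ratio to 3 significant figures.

Plate carrée has h = 1 and k = sec φ, giving areal scale sec φ; true area = (apparent area) · cos φ.
True area of sea: 391000 × cos(78.7°) = 391000 × 0.1959 = 76610 km².
True area of lagoon: 380000 × cos(45.8°) = 380000 × 0.6972 = 264900 km².
Ratio = 76610 / 264900 ≈ 0.289.

0.289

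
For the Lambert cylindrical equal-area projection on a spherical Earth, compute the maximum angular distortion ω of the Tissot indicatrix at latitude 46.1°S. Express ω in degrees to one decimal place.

The Lambert cylindrical equal-area projection is the cylindrical equal-area projection with its standard parallel at the equator (φ₀ = 0). A cylindrical equal-area projection with standard parallel φ₀ has meridian scale h = cos φ / cos φ₀ and parallel scale k = cos φ₀ / cos φ (so areas are preserved, h·k = 1).
At 46.1°: h = 0.6934, k = 1.442; principal scales a = 1.442, b = 0.6934.
sin(ω/2) = (a − b)/(a + b) = 0.7488/2.136 = 0.3506, so ω = 2 arcsin(0.3506) ≈ 41.0°.

41.0°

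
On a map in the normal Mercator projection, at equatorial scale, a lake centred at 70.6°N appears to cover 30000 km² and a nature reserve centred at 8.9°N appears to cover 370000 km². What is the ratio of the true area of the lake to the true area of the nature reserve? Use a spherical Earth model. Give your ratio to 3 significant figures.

Since Mercator area scale is 1/cos²φ, the true area equals the apparent area multiplied by cos²φ.
True area of lake: 30000 × cos²(70.6°) = 30000 × 0.1103 = 3310 km².
True area of nature reserve: 370000 × cos²(8.9°) = 370000 × 0.9761 = 361100 km².
Ratio = 3310 / 361100 ≈ 0.00917.

0.00917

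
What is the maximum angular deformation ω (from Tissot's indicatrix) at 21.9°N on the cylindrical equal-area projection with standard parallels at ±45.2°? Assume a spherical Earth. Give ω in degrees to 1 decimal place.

For cylindrical equal-area with standard parallel φ₀, h = cos φ / cos φ₀ and k = cos φ₀ / cos φ, so h·k = 1.
At 21.9°: h = 1.317, k = 0.7594; principal scales a = 1.317, b = 0.7594.
sin(ω/2) = (a − b)/(a + b) = 0.5573/2.076 = 0.2684, so ω = 2 arcsin(0.2684) ≈ 31.1°.

31.1°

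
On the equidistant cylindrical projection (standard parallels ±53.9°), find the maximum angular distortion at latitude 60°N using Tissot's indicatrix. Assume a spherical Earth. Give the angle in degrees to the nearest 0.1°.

In the equirectangular projection with standard parallel φ₀ = 53.9° (x = Rλ cos φ₀, y = Rφ), meridians are true-scale (h = 1) and the parallel scale is k = cos φ₀ / cos φ.
At 60°: h = 1.000, k = 1.178; principal scales a = 1.178, b = 1.000.
sin(ω/2) = (a − b)/(a + b) = 0.1784/2.178 = 0.08189, so ω = 2 arcsin(0.08189) ≈ 9.4°.

9.4°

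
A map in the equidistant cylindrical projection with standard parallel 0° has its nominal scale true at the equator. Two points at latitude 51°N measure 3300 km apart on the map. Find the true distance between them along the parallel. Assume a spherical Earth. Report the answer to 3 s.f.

2080 km

Plate carrée maps x = Rλ, y = Rφ. The meridian scale is h = 1 and the parallel scale is k = 1/cos φ = sec φ.
Along the parallel at 51°, map distances are exaggerated by k = sec 51° = 1.589.
True distance = 3300 / 1.589 = 3300 × cos 51° ≈ 2080 km.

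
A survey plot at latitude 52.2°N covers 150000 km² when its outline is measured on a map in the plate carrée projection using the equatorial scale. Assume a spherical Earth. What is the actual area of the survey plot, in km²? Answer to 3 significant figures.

91900 km²

In the plate carrée (x = Rλ, y = Rφ), meridians are true-scale (h = 1) and parallels are stretched by k = sec φ.
Areal scale = h·k = 1 × sec φ; at 52.2°, h = 1.000, k = 1.632, so h·k = 1.632.
True area = apparent / (areal scale) = 150000 / 1.632 ≈ 91900 km².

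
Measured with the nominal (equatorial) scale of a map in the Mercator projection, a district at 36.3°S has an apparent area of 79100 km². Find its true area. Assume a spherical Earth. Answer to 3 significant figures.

The Mercator projection is conformal; its linear scale factor is the same in every direction and equals sec φ = 1/cos φ.
Areal scale = k² = sec²φ = 1/cos²(36.3°) = 1/0.8059² = 1.540.
True area = apparent / (areal scale) = 79100 / 1.540 ≈ 51400 km².

51400 km²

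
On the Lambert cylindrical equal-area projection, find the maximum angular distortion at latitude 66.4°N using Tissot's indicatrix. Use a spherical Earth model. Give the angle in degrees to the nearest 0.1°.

The Lambert cylindrical equal-area projection is the cylindrical equal-area projection with its standard parallel at the equator (φ₀ = 0). A cylindrical equal-area projection with standard parallel φ₀ has meridian scale h = cos φ / cos φ₀ and parallel scale k = cos φ₀ / cos φ (so areas are preserved, h·k = 1).
At 66.4°: h = 0.4003, k = 2.498; principal scales a = 2.498, b = 0.4003.
sin(ω/2) = (a − b)/(a + b) = 2.097/2.898 = 0.7237, so ω = 2 arcsin(0.7237) ≈ 92.7°.

92.7°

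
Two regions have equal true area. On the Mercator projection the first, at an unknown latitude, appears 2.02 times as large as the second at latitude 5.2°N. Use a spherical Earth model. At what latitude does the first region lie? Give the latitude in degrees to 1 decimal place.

Mercator areal scale is sec²φ, so apparent-area ratio = sec²φ₁ / sec²φ₂ = cos²φ₂ / cos²φ₁.
cos²φ₂ / cos²φ₁ = 2.02  ⇒  cos φ₁ = cos 5.2° / √2.02 = 0.9959/1.421 = 0.7007.
φ₁ = arccos(0.7007) ≈ 45.5°.

45.5°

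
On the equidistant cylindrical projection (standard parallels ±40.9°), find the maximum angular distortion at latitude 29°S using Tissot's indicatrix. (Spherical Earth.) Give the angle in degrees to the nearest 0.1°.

The equidistant cylindrical projection with φ₀ = 40.9° has h = 1 (meridians true) and k = cos φ₀ / cos φ along parallels.
At 29°: h = 1.000, k = 0.8642; principal scales a = 1.000, b = 0.8642.
sin(ω/2) = (a − b)/(a + b) = 0.1358/1.864 = 0.07284, so ω = 2 arcsin(0.07284) ≈ 8.4°.

8.4°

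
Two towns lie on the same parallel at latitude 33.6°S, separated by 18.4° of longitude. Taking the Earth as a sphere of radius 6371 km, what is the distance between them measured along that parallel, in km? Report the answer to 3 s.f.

Arc length along a parallel = R cos φ · Δλ (with Δλ in radians).
= 6371 × cos 33.6° × (18.4° × π/180) = 6371 × 0.8329 × 0.3211 ≈ 1700 km.

1700 km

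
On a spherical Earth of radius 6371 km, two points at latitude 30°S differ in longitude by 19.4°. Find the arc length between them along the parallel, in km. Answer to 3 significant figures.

1870 km

Arc length along a parallel = R cos φ · Δλ (with Δλ in radians).
= 6371 × cos 30° × (19.4° × π/180) = 6371 × 0.8660 × 0.3386 ≈ 1870 km.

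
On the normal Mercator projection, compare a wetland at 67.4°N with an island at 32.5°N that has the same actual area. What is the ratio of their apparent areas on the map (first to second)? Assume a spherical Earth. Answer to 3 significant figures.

4.82

Mercator areal scale is sec²φ.
At 67.4°: sec²(67.4°) = 1/0.3843² = 6.771.
At 32.5°: sec²(32.5°) = 1/0.8434² = 1.406.
Ratio = 6.771/1.406 = cos²(32.5°)/cos²(67.4°) ≈ 4.82.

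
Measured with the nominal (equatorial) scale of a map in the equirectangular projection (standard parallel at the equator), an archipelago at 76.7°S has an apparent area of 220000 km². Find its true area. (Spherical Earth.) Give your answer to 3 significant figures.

50600 km²

Plate carrée maps x = Rλ, y = Rφ. The meridian scale is h = 1 and the parallel scale is k = 1/cos φ = sec φ.
Areal scale = h·k = 1 × sec φ; at 76.7°, h = 1.000, k = 4.347, so h·k = 4.347.
True area = apparent / (areal scale) = 220000 / 4.347 ≈ 50600 km².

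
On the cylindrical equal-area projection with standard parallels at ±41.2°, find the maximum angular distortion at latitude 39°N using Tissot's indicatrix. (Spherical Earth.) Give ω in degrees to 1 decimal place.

3.7°

A cylindrical equal-area projection with standard parallel φ₀ has meridian scale h = cos φ / cos φ₀ and parallel scale k = cos φ₀ / cos φ (so areas are preserved, h·k = 1).
At 39°: h = 1.033, k = 0.9682; principal scales a = 1.033, b = 0.9682.
sin(ω/2) = (a − b)/(a + b) = 0.06469/2.001 = 0.03233, so ω = 2 arcsin(0.03233) ≈ 3.7°.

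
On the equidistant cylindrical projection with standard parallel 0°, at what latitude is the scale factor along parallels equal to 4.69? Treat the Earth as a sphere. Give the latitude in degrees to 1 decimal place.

Plate carrée: h = 1, k = sec φ along parallels.
sec φ = 4.69  ⇒  cos φ = 0.2132  ⇒  φ ≈ 77.7°.

77.7°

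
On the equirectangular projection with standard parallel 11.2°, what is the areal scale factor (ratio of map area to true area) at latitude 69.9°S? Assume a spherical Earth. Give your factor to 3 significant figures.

2.85

The equidistant cylindrical projection with φ₀ = 11.2° has h = 1 (meridians true) and k = cos φ₀ / cos φ along parallels.
Areal scale = h·k = 1 × cos φ₀ / cos φ; at 69.9°, h = 1.000, k = 2.854, so h·k = 2.854.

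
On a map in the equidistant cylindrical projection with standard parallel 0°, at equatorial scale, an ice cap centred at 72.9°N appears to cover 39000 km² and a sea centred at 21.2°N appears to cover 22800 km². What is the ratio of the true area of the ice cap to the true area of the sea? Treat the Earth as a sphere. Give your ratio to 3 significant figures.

0.539

On the plate carrée, areal scale = h·k = 1 × sec φ, so true area = apparent × cos φ.
True area of ice cap: 39000 × cos(72.9°) = 39000 × 0.2940 = 11470 km².
True area of sea: 22800 × cos(21.2°) = 22800 × 0.9323 = 21260 km².
Ratio = 11470 / 21260 ≈ 0.539.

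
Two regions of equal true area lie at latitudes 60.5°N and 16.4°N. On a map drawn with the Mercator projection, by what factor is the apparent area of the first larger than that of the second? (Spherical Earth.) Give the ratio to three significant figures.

Mercator is conformal with k = sec φ, so areal scale = k² = sec²φ.
At 60.5°: sec²(60.5°) = 1/0.4924² = 4.124.
At 16.4°: sec²(16.4°) = 1/0.9593² = 1.087.
Ratio = 4.124/1.087 = cos²(16.4°)/cos²(60.5°) ≈ 3.80.

3.80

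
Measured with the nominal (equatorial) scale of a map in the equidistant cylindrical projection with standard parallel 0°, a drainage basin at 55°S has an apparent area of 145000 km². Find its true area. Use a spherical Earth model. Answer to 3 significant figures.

Plate carrée maps x = Rλ, y = Rφ. The meridian scale is h = 1 and the parallel scale is k = 1/cos φ = sec φ.
Areal scale = h·k = 1 × sec φ; at 55°, h = 1.000, k = 1.743, so h·k = 1.743.
True area = apparent / (areal scale) = 145000 / 1.743 ≈ 83200 km².

83200 km²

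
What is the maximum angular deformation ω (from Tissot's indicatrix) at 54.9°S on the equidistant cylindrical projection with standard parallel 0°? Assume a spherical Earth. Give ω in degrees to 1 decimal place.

Plate carrée maps x = Rλ, y = Rφ. The meridian scale is h = 1 and the parallel scale is k = 1/cos φ = sec φ.
At 54.9°: h = 1.000, k = 1.739; principal scales a = 1.739, b = 1.000.
sin(ω/2) = (a − b)/(a + b) = 0.7391/2.739 = 0.2698, so ω = 2 arcsin(0.2698) ≈ 31.3°.

31.3°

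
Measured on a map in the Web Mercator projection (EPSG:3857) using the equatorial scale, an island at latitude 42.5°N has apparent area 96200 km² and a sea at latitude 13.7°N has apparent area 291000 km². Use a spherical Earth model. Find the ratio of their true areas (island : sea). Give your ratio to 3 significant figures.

0.190

On Mercator the areal scale is sec²φ, so true area = apparent × cos²φ.
True area of island: 96200 × cos²(42.5°) = 96200 × 0.5436 = 52290 km².
True area of sea: 291000 × cos²(13.7°) = 291000 × 0.9439 = 274700 km².
Ratio = 52290 / 274700 ≈ 0.190.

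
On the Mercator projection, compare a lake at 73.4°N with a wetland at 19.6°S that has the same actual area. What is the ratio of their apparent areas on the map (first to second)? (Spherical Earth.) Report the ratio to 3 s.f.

10.9

Mercator areal scale is sec²φ.
At 73.4°: sec²(73.4°) = 1/0.2857² = 12.25.
At 19.6°: sec²(19.6°) = 1/0.9421² = 1.127.
Ratio = 12.25/1.127 = cos²(19.6°)/cos²(73.4°) ≈ 10.9.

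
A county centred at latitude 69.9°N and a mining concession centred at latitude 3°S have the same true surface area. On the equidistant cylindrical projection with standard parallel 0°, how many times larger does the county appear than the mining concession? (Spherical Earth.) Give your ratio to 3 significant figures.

2.91

Plate carrée maps x = Rλ, y = Rφ. The meridian scale is h = 1 and the parallel scale is k = 1/cos φ = sec φ.
Areal scale at 69.9°: h·k = 1.000 × 2.910 = 2.910.
Areal scale at 3°: h·k = 1.000 × 1.001 = 1.001.
Ratio = 2.910/1.001 ≈ 2.91.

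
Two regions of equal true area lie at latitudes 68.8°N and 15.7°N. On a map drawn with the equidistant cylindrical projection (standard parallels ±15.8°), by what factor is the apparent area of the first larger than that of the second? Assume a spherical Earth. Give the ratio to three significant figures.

In the equirectangular projection with standard parallel φ₀ = 15.8° (x = Rλ cos φ₀, y = Rφ), meridians are true-scale (h = 1) and the parallel scale is k = cos φ₀ / cos φ.
Areal scale at 68.8°: h·k = 1.000 × 2.661 = 2.661.
Areal scale at 15.7°: h·k = 1.000 × 0.9995 = 0.9995.
Ratio = 2.661/0.9995 ≈ 2.66.

2.66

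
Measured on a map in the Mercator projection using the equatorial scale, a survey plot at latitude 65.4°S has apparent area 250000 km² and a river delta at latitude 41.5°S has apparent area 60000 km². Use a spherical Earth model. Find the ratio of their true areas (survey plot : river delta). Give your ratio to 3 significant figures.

1.29

Mercator's areal exaggeration is sec²φ; hence true area = (apparent area) · cos²φ.
True area of survey plot: 250000 × cos²(65.4°) = 250000 × 0.1733 = 43320 km².
True area of river delta: 60000 × cos²(41.5°) = 60000 × 0.5609 = 33660 km².
Ratio = 43320 / 33660 ≈ 1.29.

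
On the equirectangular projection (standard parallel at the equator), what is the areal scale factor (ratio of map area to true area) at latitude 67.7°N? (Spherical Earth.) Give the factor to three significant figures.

For the equirectangular projection with φ₀ = 0 (plate carrée), h = 1 along meridians and k = sec φ along parallels.
Areal scale = h·k = 1 × sec φ; at 67.7°, h = 1.000, k = 2.635, so h·k = 2.635.

2.64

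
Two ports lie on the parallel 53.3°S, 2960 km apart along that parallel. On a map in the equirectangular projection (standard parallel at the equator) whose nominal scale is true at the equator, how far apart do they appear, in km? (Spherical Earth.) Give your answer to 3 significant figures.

4950 km

In the plate carrée (x = Rλ, y = Rφ), meridians are true-scale (h = 1) and parallels are stretched by k = sec φ.
Along the parallel, k = sec 53.3° = 1/0.5976 = 1.673.
Map distance = 2960 × 1.673 ≈ 4950 km.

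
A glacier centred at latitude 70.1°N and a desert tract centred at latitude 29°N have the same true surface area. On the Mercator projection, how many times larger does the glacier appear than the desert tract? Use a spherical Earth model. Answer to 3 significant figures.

Mercator areal scale is sec²φ.
At 70.1°: sec²(70.1°) = 1/0.3404² = 8.631.
At 29°: sec²(29°) = 1/0.8746² = 1.307.
Ratio = 8.631/1.307 = cos²(29°)/cos²(70.1°) ≈ 6.60.

6.60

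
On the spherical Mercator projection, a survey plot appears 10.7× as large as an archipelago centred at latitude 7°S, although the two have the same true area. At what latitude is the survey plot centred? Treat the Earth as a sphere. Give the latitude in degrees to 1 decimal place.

For equal true areas on Mercator, apparent areas scale as sec²φ, so the ratio is cos²φ₂ / cos²φ₁.
cos²φ₂ / cos²φ₁ = 10.7  ⇒  cos φ₁ = cos 7° / √10.7 = 0.9925/3.271 = 0.3034.
φ₁ = arccos(0.3034) ≈ 72.3°.

72.3°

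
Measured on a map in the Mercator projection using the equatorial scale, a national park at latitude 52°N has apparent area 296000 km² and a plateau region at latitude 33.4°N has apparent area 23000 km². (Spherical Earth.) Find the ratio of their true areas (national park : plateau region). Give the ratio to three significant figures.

7.00

Mercator's areal exaggeration is sec²φ; hence true area = (apparent area) · cos²φ.
True area of national park: 296000 × cos²(52°) = 296000 × 0.3790 = 112200 km².
True area of plateau region: 23000 × cos²(33.4°) = 23000 × 0.6970 = 16030 km².
Ratio = 112200 / 16030 ≈ 7.00.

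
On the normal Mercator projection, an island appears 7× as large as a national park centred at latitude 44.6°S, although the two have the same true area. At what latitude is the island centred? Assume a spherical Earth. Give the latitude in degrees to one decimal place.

Mercator areal scale is sec²φ, so apparent-area ratio = sec²φ₁ / sec²φ₂ = cos²φ₂ / cos²φ₁.
cos²φ₂ / cos²φ₁ = 7  ⇒  cos φ₁ = cos 44.6° / √7 = 0.7120/2.646 = 0.2691.
φ₁ = arccos(0.2691) ≈ 74.4°.

74.4°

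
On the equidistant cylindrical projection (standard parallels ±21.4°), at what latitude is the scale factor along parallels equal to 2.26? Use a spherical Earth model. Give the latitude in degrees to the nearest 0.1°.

65.7°

The equidistant cylindrical projection with φ₀ = 21.4° has h = 1 (meridians true) and k = cos φ₀ / cos φ along parallels.
k = cos φ₀ / cos φ = 2.26  ⇒  cos φ = cos 21.4° / 2.26 = 0.4120.
φ = arccos(0.4120) ≈ 65.7°.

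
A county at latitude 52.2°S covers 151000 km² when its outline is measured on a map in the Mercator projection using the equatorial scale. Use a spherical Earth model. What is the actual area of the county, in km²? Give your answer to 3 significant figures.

56700 km²

Mercator is conformal, so the point scale is isotropic: h = k = sec φ = 1/cos φ.
Areal scale = k² = sec²φ = 1/cos²(52.2°) = 1/0.6129² = 2.662.
True area = apparent / (areal scale) = 151000 / 2.662 ≈ 56700 km².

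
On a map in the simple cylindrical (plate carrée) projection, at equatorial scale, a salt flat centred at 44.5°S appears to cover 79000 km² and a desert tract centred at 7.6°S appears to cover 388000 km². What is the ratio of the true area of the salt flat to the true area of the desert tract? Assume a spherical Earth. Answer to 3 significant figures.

On the plate carrée, areal scale = h·k = 1 × sec φ, so true area = apparent × cos φ.
True area of salt flat: 79000 × cos(44.5°) = 79000 × 0.7133 = 56350 km².
True area of desert tract: 388000 × cos(7.6°) = 388000 × 0.9912 = 384600 km².
Ratio = 56350 / 384600 ≈ 0.147.

0.147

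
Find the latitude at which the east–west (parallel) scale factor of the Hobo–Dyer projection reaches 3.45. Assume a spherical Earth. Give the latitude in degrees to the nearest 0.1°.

76.7°

Hobo–Dyer is a cylindrical equal-area projection with standard parallels at ±37.5°. A cylindrical equal-area projection with standard parallel φ₀ has meridian scale h = cos φ / cos φ₀ and parallel scale k = cos φ₀ / cos φ (so areas are preserved, h·k = 1).
k = cos φ₀ / cos φ = 3.45  ⇒  cos φ = cos 37.5° / 3.45 = 0.2300.
φ = arccos(0.2300) ≈ 76.7°.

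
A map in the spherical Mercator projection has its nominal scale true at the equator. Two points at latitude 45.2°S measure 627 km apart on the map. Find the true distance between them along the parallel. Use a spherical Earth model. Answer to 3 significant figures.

442 km

For Mercator, h = k = sec φ (a conformal cylindrical projection has a single point scale, 1/cos φ).
Along the parallel at 45.2°, map distances are exaggerated by k = sec 45.2° = 1.419.
True distance = 627 / 1.419 = 627 × cos 45.2° ≈ 442 km.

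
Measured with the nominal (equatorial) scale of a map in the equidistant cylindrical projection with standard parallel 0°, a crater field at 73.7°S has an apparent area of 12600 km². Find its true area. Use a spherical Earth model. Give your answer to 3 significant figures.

Plate carrée maps x = Rλ, y = Rφ. The meridian scale is h = 1 and the parallel scale is k = 1/cos φ = sec φ.
Areal scale = h·k = 1 × sec φ; at 73.7°, h = 1.000, k = 3.563, so h·k = 3.563.
True area = apparent / (areal scale) = 12600 / 3.563 ≈ 3540 km².

3540 km²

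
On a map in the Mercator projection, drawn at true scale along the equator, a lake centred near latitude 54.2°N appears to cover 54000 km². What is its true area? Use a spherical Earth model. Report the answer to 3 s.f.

18500 km²

The Mercator projection is conformal; its linear scale factor is the same in every direction and equals sec φ = 1/cos φ.
Areal scale = k² = sec²φ = 1/cos²(54.2°) = 1/0.5850² = 2.922.
True area = apparent / (areal scale) = 54000 / 2.922 ≈ 18500 km².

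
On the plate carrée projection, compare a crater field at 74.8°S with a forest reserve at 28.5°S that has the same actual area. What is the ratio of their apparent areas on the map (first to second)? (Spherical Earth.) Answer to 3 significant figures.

3.35

In the plate carrée (x = Rλ, y = Rφ), meridians are true-scale (h = 1) and parallels are stretched by k = sec φ.
Areal scale at 74.8°: h·k = 1.000 × 3.814 = 3.814.
Areal scale at 28.5°: h·k = 1.000 × 1.138 = 1.138.
Ratio = 3.814/1.138 ≈ 3.35.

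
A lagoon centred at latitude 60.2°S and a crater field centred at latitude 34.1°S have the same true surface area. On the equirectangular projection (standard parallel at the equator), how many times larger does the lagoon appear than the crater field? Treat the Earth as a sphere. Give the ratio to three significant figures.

1.67

In the plate carrée (x = Rλ, y = Rφ), meridians are true-scale (h = 1) and parallels are stretched by k = sec φ.
Areal scale at 60.2°: h·k = 1.000 × 2.012 = 2.012.
Areal scale at 34.1°: h·k = 1.000 × 1.208 = 1.208.
Ratio = 2.012/1.208 ≈ 1.67.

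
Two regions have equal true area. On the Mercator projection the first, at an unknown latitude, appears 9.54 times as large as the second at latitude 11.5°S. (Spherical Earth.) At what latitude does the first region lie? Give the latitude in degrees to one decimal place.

71.5°

Mercator areal scale is sec²φ, so apparent-area ratio = sec²φ₁ / sec²φ₂ = cos²φ₂ / cos²φ₁.
cos²φ₂ / cos²φ₁ = 9.54  ⇒  cos φ₁ = cos 11.5° / √9.54 = 0.9799/3.089 = 0.3173.
φ₁ = arccos(0.3173) ≈ 71.5°.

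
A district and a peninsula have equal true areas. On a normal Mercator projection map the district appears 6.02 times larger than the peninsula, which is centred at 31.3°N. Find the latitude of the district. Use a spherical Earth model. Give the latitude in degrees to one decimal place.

Mercator areal scale is sec²φ, so apparent-area ratio = sec²φ₁ / sec²φ₂ = cos²φ₂ / cos²φ₁.
cos²φ₂ / cos²φ₁ = 6.02  ⇒  cos φ₁ = cos 31.3° / √6.02 = 0.8545/2.454 = 0.3483.
φ₁ = arccos(0.3483) ≈ 69.6°.

69.6°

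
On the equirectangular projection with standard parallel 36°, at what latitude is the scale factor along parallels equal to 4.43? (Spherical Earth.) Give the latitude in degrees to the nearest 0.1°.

The equidistant cylindrical projection with φ₀ = 36° has h = 1 (meridians true) and k = cos φ₀ / cos φ along parallels.
k = cos φ₀ / cos φ = 4.43  ⇒  cos φ = cos 36° / 4.43 = 0.1826.
φ = arccos(0.1826) ≈ 79.5°.

79.5°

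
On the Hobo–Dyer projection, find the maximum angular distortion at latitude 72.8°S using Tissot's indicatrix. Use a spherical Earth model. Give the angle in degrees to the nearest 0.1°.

98.2°

The Hobo–Dyer projection is cylindrical equal-area with φ₀ = 37.5°. A cylindrical equal-area projection with standard parallel φ₀ has meridian scale h = cos φ / cos φ₀ and parallel scale k = cos φ₀ / cos φ (so areas are preserved, h·k = 1).
At 72.8°: h = 0.3727, k = 2.683; principal scales a = 2.683, b = 0.3727.
sin(ω/2) = (a − b)/(a + b) = 2.310/3.056 = 0.7560, so ω = 2 arcsin(0.7560) ≈ 98.2°.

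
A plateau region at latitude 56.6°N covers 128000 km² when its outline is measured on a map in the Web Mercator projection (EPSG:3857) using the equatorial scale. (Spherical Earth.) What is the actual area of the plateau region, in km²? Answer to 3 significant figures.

Mercator is conformal, so the point scale is isotropic: h = k = sec φ = 1/cos φ.
Areal scale = k² = sec²φ = 1/cos²(56.6°) = 1/0.5505² = 3.300.
True area = apparent / (areal scale) = 128000 / 3.300 ≈ 38800 km².

38800 km²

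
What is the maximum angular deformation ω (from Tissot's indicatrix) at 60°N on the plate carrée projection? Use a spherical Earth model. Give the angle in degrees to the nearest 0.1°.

For the equirectangular projection with φ₀ = 0 (plate carrée), h = 1 along meridians and k = sec φ along parallels.
At 60°: h = 1.000, k = 2.000; principal scales a = 2.000, b = 1.000.
sin(ω/2) = (a − b)/(a + b) = 1.0000/3.000 = 0.3333, so ω = 2 arcsin(0.3333) ≈ 38.9°.

38.9°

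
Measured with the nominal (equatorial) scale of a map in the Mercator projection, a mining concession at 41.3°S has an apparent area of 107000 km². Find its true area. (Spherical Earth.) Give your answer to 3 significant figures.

60400 km²

The Mercator projection is conformal; its linear scale factor is the same in every direction and equals sec φ = 1/cos φ.
Areal scale = k² = sec²φ = 1/cos²(41.3°) = 1/0.7513² = 1.772.
True area = apparent / (areal scale) = 107000 / 1.772 ≈ 60400 km².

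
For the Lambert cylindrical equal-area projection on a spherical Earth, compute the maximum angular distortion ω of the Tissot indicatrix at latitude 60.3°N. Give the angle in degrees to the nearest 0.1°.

The Lambert cylindrical equal-area projection is the cylindrical equal-area projection with its standard parallel at the equator (φ₀ = 0). For cylindrical equal-area with standard parallel φ₀, h = cos φ / cos φ₀ and k = cos φ₀ / cos φ, so h·k = 1.
At 60.3°: h = 0.4955, k = 2.018; principal scales a = 2.018, b = 0.4955.
sin(ω/2) = (a − b)/(a + b) = 1.523/2.514 = 0.6058, so ω = 2 arcsin(0.6058) ≈ 74.6°.

74.6°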